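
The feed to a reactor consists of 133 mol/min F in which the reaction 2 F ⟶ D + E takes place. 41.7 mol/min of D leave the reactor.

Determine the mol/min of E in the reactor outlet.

41.7 mol/min

For D: n = n₀ + 1ξ → 41.7 = 0 + 1ξ, giving ξ = 41.7 mol/min.
Outlet amounts (n = n₀ + ν ξ):
  F: 133 − 2(41.7) = 49.6
  D: 0 + 1(41.7) = 41.7
  E: 0 + 1(41.7) = 41.7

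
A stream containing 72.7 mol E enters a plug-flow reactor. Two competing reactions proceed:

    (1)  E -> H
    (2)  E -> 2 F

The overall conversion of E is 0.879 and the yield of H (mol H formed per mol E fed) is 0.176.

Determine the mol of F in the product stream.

Yield of H: 1ξ₁ / 72.7 = 0.176 → ξ₁ = 12.8 mol.
Conversion of E: 1ξ₁ + 1ξ₂ = 0.879 × 72.7 = 63.9 → ξ₂ = 51.11 mol.
Outlet amounts (n = n₀ + Σ ν·ξ):
  E: 72.7 − 1(12.8) − 1(51.11) = 8.797
  H: 0 + 1(12.8) = 12.8
  F: 0 + 2(51.11) = 102.2

102 mol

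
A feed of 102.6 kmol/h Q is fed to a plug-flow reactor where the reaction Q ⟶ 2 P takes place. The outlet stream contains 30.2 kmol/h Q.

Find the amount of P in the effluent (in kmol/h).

145 kmol/h

For Q: n = n₀ − 1ξ → 30.2 = 102.6 − 1ξ, giving ξ = 72.4 kmol/h.
Outlet amounts (n = n₀ + ν ξ):
  Q: 102.6 − 1(72.4) = 30.2
  P: 0 + 2(72.4) = 144.8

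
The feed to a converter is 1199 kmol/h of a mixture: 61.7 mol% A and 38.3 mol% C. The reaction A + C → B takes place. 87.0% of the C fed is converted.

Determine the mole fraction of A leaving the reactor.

0.426

C reacted = 0.87 × 459.2 = 399.5 kmol/h; ν_C = −1, so ξ = 399.5/1 = 399.5 kmol/h.
Outlet amounts (n = n₀ + ν ξ):
  A: 739.8 − 1(399.5) = 340.3
  C: 459.2 − 1(399.5) = 59.7
  B: 0 + 1(399.5) = 399.5
Total out = 799.5 kmol/h; y_A = 340.3 / 799.5 = 0.4256.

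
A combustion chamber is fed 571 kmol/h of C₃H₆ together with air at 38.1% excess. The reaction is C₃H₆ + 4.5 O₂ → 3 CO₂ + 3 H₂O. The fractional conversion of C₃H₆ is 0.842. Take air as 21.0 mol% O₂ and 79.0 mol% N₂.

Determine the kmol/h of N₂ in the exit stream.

Stoichiometric O₂ = 4.5 × 571 = 2570 kmol/h; O₂ fed = 2570 × 1.381 = 3548 kmol/h.
N₂ fed = 3548 × 79/21 = 13350 kmol/h.
Fuel reacted = 0.842 × 571 → ξ = 480.8 kmol/h.
Outlet (n = n₀ + ν ξ):
  C₃H₆: 571 − 1(480.8) = 90.22
  O₂: 3548 − 4.5(480.8) = 1385
  N₂: 13350 (inert)
  CO₂: 0 + 3(480.8) = 1442
  H₂O: 0 + 3(480.8) = 1442

13300 kmol/h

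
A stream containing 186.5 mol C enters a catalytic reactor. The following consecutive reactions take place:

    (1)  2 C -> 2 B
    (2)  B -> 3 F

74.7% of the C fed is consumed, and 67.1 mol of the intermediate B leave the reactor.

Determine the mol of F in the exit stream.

Conversion of C: C consumed = 2ξ₁ = 0.747 × 186.5 → ξ₁ = 69.66 mol.
B balance: n_B = 0 + 2ξ₁ − 1ξ₂ = 67.1 → ξ₂ = (2·69.66 − 67.1)/1 = 72.22 mol.
Outlet amounts (n = n₀ + Σ ν·ξ):
  C: 186.5 − 2(69.66) = 47.18
  B: 0 + 2(69.66) − 1(72.22) = 67.1
  F: 0 + 3(72.22) = 216.6

217 mol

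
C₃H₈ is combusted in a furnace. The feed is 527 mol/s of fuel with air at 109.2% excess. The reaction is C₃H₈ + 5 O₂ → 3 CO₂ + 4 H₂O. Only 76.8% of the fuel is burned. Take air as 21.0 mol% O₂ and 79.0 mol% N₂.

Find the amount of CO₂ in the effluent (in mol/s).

Stoichiometric O₂ = 5 × 527 = 2635 mol/s; O₂ fed = 2635 × 2.092 = 5512 mol/s.
N₂ fed = 5512 × 79/21 = 20740 mol/s.
Fuel reacted = 0.768 × 527 → ξ = 404.7 mol/s.
Outlet (n = n₀ + ν ξ):
  C₃H₈: 527 − 1(404.7) = 122.3
  O₂: 5512 − 5(404.7) = 3489
  N₂: 20740 (inert)
  CO₂: 0 + 3(404.7) = 1214
  H₂O: 0 + 4(404.7) = 1619

1210 mol/s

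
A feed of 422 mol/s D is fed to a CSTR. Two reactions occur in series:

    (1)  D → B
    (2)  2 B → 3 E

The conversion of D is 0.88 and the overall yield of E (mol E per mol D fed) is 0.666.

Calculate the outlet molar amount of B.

184 mol/s

Conversion of D: D consumed = 1ξ₁ = 0.88 × 422 → ξ₁ = 371.4 mol/s.
Yield of E: 3ξ₂ / 422 = 0.666 → ξ₂ = 93.68 mol/s.
Outlet amounts (n = n₀ + Σ ν·ξ):
  D: 422 − 1(371.4) = 50.64
  B: 0 + 1(371.4) − 2(93.68) = 184
  E: 0 + 3(93.68) = 281.1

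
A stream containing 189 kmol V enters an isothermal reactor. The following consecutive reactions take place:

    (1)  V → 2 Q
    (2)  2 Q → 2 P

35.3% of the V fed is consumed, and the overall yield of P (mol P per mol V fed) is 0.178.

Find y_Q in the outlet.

0.39

Conversion of V: V consumed = 1ξ₁ = 0.353 × 189 → ξ₁ = 66.72 kmol.
Yield of P: 2ξ₂ / 189 = 0.178 → ξ₂ = 16.82 kmol.
Outlet amounts (n = n₀ + Σ ν·ξ):
  V: 189 − 1(66.72) = 122.3
  Q: 0 + 2(66.72) − 2(16.82) = 99.79
  P: 0 + 2(16.82) = 33.64
Total out = 255.7 kmol; y_Q = 99.79 / 255.7 = 0.3902.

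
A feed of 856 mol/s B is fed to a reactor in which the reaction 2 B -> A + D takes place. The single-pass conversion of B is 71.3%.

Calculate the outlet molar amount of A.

B reacted = 0.713 × 856 = 610.3 mol/s; ν_B = −2, so ξ = 610.3/2 = 305.2 mol/s.
Outlet amounts (n = n₀ + ν ξ):
  B: 856 − 2(305.2) = 245.7
  A: 0 + 1(305.2) = 305.2
  D: 0 + 1(305.2) = 305.2

305 mol/s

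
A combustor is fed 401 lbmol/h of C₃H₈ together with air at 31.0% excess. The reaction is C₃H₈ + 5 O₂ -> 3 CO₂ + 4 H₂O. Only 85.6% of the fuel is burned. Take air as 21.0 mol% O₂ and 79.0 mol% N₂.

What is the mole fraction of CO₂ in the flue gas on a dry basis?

Stoichiometric O₂ = 5 × 401 = 2005 lbmol/h; O₂ fed = 2005 × 1.310 = 2627 lbmol/h.
N₂ fed = 2627 × 79/21 = 9881 lbmol/h.
Fuel reacted = 0.856 × 401 → ξ = 343.3 lbmol/h.
Outlet (n = n₀ + ν ξ):
  C₃H₈: 401 − 1(343.3) = 57.74
  O₂: 2627 − 5(343.3) = 910.3
  N₂: 9881 (inert)
  CO₂: 0 + 3(343.3) = 1030
  H₂O: 0 + 4(343.3) = 1373
Dry total = 11880 lbmol/h; y_CO₂ (dry) = 1030 / 11880 = 0.08669.

0.0867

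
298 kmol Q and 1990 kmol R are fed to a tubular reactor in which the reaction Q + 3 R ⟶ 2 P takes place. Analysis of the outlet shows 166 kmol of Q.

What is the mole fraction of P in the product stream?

0.13

For Q: n = n₀ − 1ξ → 166 = 298 − 1ξ, giving ξ = 132 kmol.
Outlet amounts (n = n₀ + ν ξ):
  Q: 298 − 1(132) = 166
  R: 1990 − 3(132) = 1594
  P: 0 + 2(132) = 264
Total out = 2024 kmol; y_P = 264 / 2024 = 0.1304.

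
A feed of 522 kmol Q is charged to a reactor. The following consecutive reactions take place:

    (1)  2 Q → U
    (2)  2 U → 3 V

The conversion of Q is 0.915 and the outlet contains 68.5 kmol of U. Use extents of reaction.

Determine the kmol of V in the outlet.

Conversion of Q: Q consumed = 2ξ₁ = 0.915 × 522 → ξ₁ = 238.8 kmol.
U balance: n_U = 0 + 1ξ₁ − 2ξ₂ = 68.5 → ξ₂ = (1·238.8 − 68.5)/2 = 85.16 kmol.
Outlet amounts (n = n₀ + Σ ν·ξ):
  Q: 522 − 2(238.8) = 44.37
  U: 0 + 1(238.8) − 2(85.16) = 68.5
  V: 0 + 3(85.16) = 255.5

255 kmol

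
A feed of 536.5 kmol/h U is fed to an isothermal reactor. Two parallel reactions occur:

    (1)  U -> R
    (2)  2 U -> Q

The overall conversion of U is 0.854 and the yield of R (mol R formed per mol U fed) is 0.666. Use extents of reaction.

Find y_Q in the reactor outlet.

0.104

Yield of R: 1ξ₁ / 536.5 = 0.666 → ξ₁ = 357.3 kmol/h.
Conversion of U: 1ξ₁ + 2ξ₂ = 0.854 × 536.5 = 458.2 → ξ₂ = 50.43 kmol/h.
Outlet amounts (n = n₀ + Σ ν·ξ):
  U: 536.5 − 1(357.3) − 2(50.43) = 78.33
  R: 0 + 1(357.3) = 357.3
  Q: 0 + 1(50.43) = 50.43
Total out = 486.1 kmol/h; y_Q = 50.43 / 486.1 = 0.1038.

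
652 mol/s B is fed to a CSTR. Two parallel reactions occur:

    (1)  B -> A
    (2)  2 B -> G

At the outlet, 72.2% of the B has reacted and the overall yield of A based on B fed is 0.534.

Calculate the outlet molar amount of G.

61.3 mol/s

Yield of A: 1ξ₁ / 652 = 0.534 → ξ₁ = 348.2 mol/s.
Conversion of B: 1ξ₁ + 2ξ₂ = 0.722 × 652 = 470.7 → ξ₂ = 61.29 mol/s.
Outlet amounts (n = n₀ + Σ ν·ξ):
  B: 652 − 1(348.2) − 2(61.29) = 181.3
  A: 0 + 1(348.2) = 348.2
  G: 0 + 1(61.29) = 61.29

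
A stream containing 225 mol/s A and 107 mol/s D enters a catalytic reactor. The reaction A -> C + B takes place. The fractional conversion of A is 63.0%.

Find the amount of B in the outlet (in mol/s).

A reacted = 0.63 × 225 = 141.8 mol/s; ν_A = −1, so ξ = 141.8/1 = 141.8 mol/s.
Outlet amounts (n = n₀ + ν ξ):
  A: 225 − 1(141.8) = 83.25
  C: 0 + 1(141.8) = 141.8
  B: 0 + 1(141.8) = 141.8
  D: 107 (inert)

142 mol/s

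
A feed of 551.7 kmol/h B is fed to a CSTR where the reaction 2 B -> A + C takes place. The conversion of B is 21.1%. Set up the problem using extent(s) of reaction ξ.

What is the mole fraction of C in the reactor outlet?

0.105

B reacted = 0.211 × 551.7 = 116.4 kmol/h; ν_B = −2, so ξ = 116.4/2 = 58.2 kmol/h.
Outlet amounts (n = n₀ + ν ξ):
  B: 551.7 − 2(58.2) = 435.3
  A: 0 + 1(58.2) = 58.2
  C: 0 + 1(58.2) = 58.2
Total out = 551.7 kmol/h; y_C = 58.2 / 551.7 = 0.1055.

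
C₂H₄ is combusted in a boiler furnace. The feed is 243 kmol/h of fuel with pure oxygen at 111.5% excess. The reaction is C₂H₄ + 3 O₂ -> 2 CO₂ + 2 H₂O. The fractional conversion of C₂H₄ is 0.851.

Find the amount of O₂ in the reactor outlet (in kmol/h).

Stoichiometric O₂ = 3 × 243 = 729 kmol/h; O₂ fed = 729 × 2.115 = 1542 kmol/h.
Fuel reacted = 0.851 × 243 → ξ = 206.8 kmol/h.
Outlet (n = n₀ + ν ξ):
  C₂H₄: 243 − 1(206.8) = 36.21
  O₂: 1542 − 3(206.8) = 921.5
  CO₂: 0 + 2(206.8) = 413.6
  H₂O: 0 + 2(206.8) = 413.6

921 kmol/h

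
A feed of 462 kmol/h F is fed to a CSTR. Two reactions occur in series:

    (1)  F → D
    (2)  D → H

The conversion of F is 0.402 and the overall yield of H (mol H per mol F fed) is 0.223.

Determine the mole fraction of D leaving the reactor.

0.179

Conversion of F: F consumed = 1ξ₁ = 0.402 × 462 → ξ₁ = 185.7 kmol/h.
Yield of H: 1ξ₂ / 462 = 0.223 → ξ₂ = 103 kmol/h.
Outlet amounts (n = n₀ + Σ ν·ξ):
  F: 462 − 1(185.7) = 276.3
  D: 0 + 1(185.7) − 1(103) = 82.7
  H: 0 + 1(103) = 103
Total out = 462 kmol/h; y_D = 82.7 / 462 = 0.179.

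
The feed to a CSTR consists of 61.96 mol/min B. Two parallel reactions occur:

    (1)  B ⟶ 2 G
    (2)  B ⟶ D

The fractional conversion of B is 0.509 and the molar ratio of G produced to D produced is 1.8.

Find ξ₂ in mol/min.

ξ₂ = 16.6 mol/min

Conversion of B: B consumed = 0.509 × 61.96 = 31.54 mol/min = 1ξ₁ + 1ξ₂.
Selectivity: 2ξ₁ / (1ξ₂) = 1.8 → ξ₁ = 0.9 ξ₂.
Substitute: (1·0.9 + 1) ξ₂ = 31.54 → ξ₂ = 16.6 mol/min, ξ₁ = 14.94 mol/min.
Outlet amounts (n = n₀ + Σ ν·ξ):
  B: 61.96 − 1(14.94) − 1(16.6) = 30.42
  G: 0 + 2(14.94) = 29.88
  D: 0 + 1(16.6) = 16.6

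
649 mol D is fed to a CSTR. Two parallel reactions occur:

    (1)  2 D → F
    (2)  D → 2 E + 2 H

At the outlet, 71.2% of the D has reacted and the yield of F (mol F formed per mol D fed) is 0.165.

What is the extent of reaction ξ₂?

ξ₂ = 248 mol

Yield of F: 1ξ₁ / 649 = 0.165 → ξ₁ = 107.1 mol.
Conversion of D: 2ξ₁ + 1ξ₂ = 0.712 × 649 = 462.1 → ξ₂ = 247.9 mol.
Outlet amounts (n = n₀ + Σ ν·ξ):
  D: 649 − 2(107.1) − 1(247.9) = 186.9
  F: 0 + 1(107.1) = 107.1
  E: 0 + 2(247.9) = 495.8
  H: 0 + 2(247.9) = 495.8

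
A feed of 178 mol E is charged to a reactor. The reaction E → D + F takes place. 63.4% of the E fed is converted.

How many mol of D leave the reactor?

E reacted = 0.634 × 178 = 112.9 mol; ν_E = −1, so ξ = 112.9/1 = 112.9 mol.
Outlet amounts (n = n₀ + ν ξ):
  E: 178 − 1(112.9) = 65.15
  D: 0 + 1(112.9) = 112.9
  F: 0 + 1(112.9) = 112.9

113 mol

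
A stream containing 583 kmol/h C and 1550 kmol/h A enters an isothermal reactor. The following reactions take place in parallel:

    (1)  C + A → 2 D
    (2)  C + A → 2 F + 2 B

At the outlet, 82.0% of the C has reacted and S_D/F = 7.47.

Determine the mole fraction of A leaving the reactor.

0.477

Conversion of C: C consumed = 0.82 × 583 = 478.1 kmol/h = 1ξ₁ + 1ξ₂.
Selectivity: 2ξ₁ / (2ξ₂) = 7.47 → ξ₁ = 7.47 ξ₂.
Substitute: (1·7.47 + 1) ξ₂ = 478.1 → ξ₂ = 56.44 kmol/h, ξ₁ = 421.6 kmol/h.
Outlet amounts (n = n₀ + Σ ν·ξ):
  C: 583 − 1(421.6) − 1(56.44) = 104.9
  A: 1550 − 1(421.6) − 1(56.44) = 1072
  D: 0 + 2(421.6) = 843.2
  F: 0 + 2(56.44) = 112.9
  B: 0 + 2(56.44) = 112.9
Total out = 2246 kmol/h; y_A = 1072 / 2246 = 0.4773.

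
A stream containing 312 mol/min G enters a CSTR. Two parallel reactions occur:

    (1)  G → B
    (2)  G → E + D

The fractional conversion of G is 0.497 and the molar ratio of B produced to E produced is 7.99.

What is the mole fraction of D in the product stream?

0.0524

Conversion of G: G consumed = 0.497 × 312 = 155.1 mol/min = 1ξ₁ + 1ξ₂.
Selectivity: 1ξ₁ / (1ξ₂) = 7.99 → ξ₁ = 7.99 ξ₂.
Substitute: (1·7.99 + 1) ξ₂ = 155.1 → ξ₂ = 17.25 mol/min, ξ₁ = 137.8 mol/min.
Outlet amounts (n = n₀ + Σ ν·ξ):
  G: 312 − 1(137.8) − 1(17.25) = 156.9
  B: 0 + 1(137.8) = 137.8
  E: 0 + 1(17.25) = 17.25
  D: 0 + 1(17.25) = 17.25
Total out = 329.2 mol/min; y_D = 17.25 / 329.2 = 0.05239.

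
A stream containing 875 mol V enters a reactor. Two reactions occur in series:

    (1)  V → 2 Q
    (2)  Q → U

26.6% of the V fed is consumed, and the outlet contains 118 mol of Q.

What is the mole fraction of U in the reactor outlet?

0.314

Conversion of V: V consumed = 1ξ₁ = 0.266 × 875 → ξ₁ = 232.8 mol.
Q balance: n_Q = 0 + 2ξ₁ − 1ξ₂ = 118 → ξ₂ = (2·232.8 − 118)/1 = 347.5 mol.
Outlet amounts (n = n₀ + Σ ν·ξ):
  V: 875 − 1(232.8) = 642.2
  Q: 0 + 2(232.8) − 1(347.5) = 118
  U: 0 + 1(347.5) = 347.5
Total out = 1108 mol; y_U = 347.5 / 1108 = 0.3137.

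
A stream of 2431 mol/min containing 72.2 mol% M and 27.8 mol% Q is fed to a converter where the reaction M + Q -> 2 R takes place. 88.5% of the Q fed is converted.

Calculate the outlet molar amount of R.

1200 mol/min

Q reacted = 0.885 × 675.8 = 598.1 mol/min; ν_Q = −1, so ξ = 598.1/1 = 598.1 mol/min.
Outlet amounts (n = n₀ + ν ξ):
  M: 1755 − 1(598.1) = 1157
  Q: 675.8 − 1(598.1) = 77.72
  R: 0 + 2(598.1) = 1196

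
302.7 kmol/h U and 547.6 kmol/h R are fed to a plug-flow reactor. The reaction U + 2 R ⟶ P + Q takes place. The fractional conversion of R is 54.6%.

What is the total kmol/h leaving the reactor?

701 kmol/h

R reacted = 0.546 × 547.6 = 299 kmol/h; ν_R = −2, so ξ = 299/2 = 149.5 kmol/h.
Outlet amounts (n = n₀ + ν ξ):
  U: 302.7 − 1(149.5) = 153.2
  R: 547.6 − 2(149.5) = 248.6
  P: 0 + 1(149.5) = 149.5
  Q: 0 + 1(149.5) = 149.5
Total out = 153.2 + 248.6 + 149.5 + 149.5 = 700.8 kmol/h.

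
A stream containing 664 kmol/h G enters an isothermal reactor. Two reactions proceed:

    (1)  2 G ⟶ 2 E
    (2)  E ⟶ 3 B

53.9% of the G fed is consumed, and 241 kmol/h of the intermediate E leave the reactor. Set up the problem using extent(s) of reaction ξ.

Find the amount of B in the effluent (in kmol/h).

351 kmol/h

Conversion of G: G consumed = 2ξ₁ = 0.539 × 664 → ξ₁ = 178.9 kmol/h.
E balance: n_E = 0 + 2ξ₁ − 1ξ₂ = 241 → ξ₂ = (2·178.9 − 241)/1 = 116.9 kmol/h.
Outlet amounts (n = n₀ + Σ ν·ξ):
  G: 664 − 2(178.9) = 306.1
  E: 0 + 2(178.9) − 1(116.9) = 241
  B: 0 + 3(116.9) = 350.7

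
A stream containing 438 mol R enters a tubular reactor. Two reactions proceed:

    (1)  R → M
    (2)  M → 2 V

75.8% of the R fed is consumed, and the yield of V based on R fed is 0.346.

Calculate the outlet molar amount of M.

Conversion of R: R consumed = 1ξ₁ = 0.758 × 438 → ξ₁ = 332 mol.
Yield of V: 2ξ₂ / 438 = 0.346 → ξ₂ = 75.77 mol.
Outlet amounts (n = n₀ + Σ ν·ξ):
  R: 438 − 1(332) = 106
  M: 0 + 1(332) − 1(75.77) = 256.2
  V: 0 + 2(75.77) = 151.5

256 mol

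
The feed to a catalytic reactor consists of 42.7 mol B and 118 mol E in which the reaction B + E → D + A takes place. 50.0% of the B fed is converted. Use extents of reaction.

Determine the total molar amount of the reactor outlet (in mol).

161 mol

B reacted = 0.5 × 42.7 = 21.35 mol; ν_B = −1, so ξ = 21.35/1 = 21.35 mol.
Outlet amounts (n = n₀ + ν ξ):
  B: 42.7 − 1(21.35) = 21.35
  E: 118 − 1(21.35) = 96.65
  D: 0 + 1(21.35) = 21.35
  A: 0 + 1(21.35) = 21.35
Total out = 21.35 + 96.65 + 21.35 + 21.35 = 160.7 mol.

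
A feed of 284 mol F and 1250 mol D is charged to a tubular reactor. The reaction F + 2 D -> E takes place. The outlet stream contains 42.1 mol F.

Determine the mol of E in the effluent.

242 mol

For F: n = n₀ − 1ξ → 42.1 = 284 − 1ξ, giving ξ = 241.9 mol.
Outlet amounts (n = n₀ + ν ξ):
  F: 284 − 1(241.9) = 42.1
  D: 1250 − 2(241.9) = 766.2
  E: 0 + 1(241.9) = 241.9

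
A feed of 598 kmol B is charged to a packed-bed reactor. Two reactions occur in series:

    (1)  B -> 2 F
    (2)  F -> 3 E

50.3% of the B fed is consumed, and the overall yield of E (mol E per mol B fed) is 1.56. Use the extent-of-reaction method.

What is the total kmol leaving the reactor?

Conversion of B: B consumed = 1ξ₁ = 0.503 × 598 → ξ₁ = 300.8 kmol.
Yield of E: 3ξ₂ / 598 = 1.56 → ξ₂ = 311 kmol.
Outlet amounts (n = n₀ + Σ ν·ξ):
  B: 598 − 1(300.8) = 297.2
  F: 0 + 2(300.8) − 1(311) = 290.6
  E: 0 + 3(311) = 932.9
Total out = 297.2 + 290.6 + 932.9 = 1521 kmol.

1520 kmol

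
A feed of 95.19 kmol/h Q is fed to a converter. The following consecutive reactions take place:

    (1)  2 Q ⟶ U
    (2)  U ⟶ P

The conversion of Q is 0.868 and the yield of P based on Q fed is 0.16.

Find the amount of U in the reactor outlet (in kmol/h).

26.1 kmol/h

Conversion of Q: Q consumed = 2ξ₁ = 0.868 × 95.19 → ξ₁ = 41.31 kmol/h.
Yield of P: 1ξ₂ / 95.19 = 0.16 → ξ₂ = 15.23 kmol/h.
Outlet amounts (n = n₀ + Σ ν·ξ):
  Q: 95.19 − 2(41.31) = 12.57
  U: 0 + 1(41.31) − 1(15.23) = 26.08
  P: 0 + 1(15.23) = 15.23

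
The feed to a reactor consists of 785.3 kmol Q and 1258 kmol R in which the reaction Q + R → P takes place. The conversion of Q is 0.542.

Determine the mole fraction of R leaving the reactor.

0.515

Q reacted = 0.542 × 785.3 = 425.6 kmol; ν_Q = −1, so ξ = 425.6/1 = 425.6 kmol.
Outlet amounts (n = n₀ + ν ξ):
  Q: 785.3 − 1(425.6) = 359.7
  R: 1258 − 1(425.6) = 832.4
  P: 0 + 1(425.6) = 425.6
Total out = 1618 kmol; y_R = 832.4 / 1618 = 0.5145.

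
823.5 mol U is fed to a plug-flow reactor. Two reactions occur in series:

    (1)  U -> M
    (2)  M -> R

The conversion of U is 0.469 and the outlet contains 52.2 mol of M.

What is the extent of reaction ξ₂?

ξ₂ = 334 mol

Conversion of U: U consumed = 1ξ₁ = 0.469 × 823.5 → ξ₁ = 386.2 mol.
M balance: n_M = 0 + 1ξ₁ − 1ξ₂ = 52.2 → ξ₂ = (1·386.2 − 52.2)/1 = 334 mol.
Outlet amounts (n = n₀ + Σ ν·ξ):
  U: 823.5 − 1(386.2) = 437.3
  M: 0 + 1(386.2) − 1(334) = 52.2
  R: 0 + 1(334) = 334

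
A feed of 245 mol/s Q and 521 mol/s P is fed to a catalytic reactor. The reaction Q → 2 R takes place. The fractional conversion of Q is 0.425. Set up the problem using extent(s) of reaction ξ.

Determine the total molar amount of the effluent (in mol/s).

Q reacted = 0.425 × 245 = 104.1 mol/s; ν_Q = −1, so ξ = 104.1/1 = 104.1 mol/s.
Outlet amounts (n = n₀ + ν ξ):
  Q: 245 − 1(104.1) = 140.9
  R: 0 + 2(104.1) = 208.2
  P: 521 (inert)
Total out = 140.9 + 208.2 + 521 = 870.1 mol/s.

870 mol/s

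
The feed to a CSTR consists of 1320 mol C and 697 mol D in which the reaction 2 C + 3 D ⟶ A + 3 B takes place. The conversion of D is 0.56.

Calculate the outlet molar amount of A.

130 mol

D reacted = 0.56 × 697 = 390.3 mol; ν_D = −3, so ξ = 390.3/3 = 130.1 mol.
Outlet amounts (n = n₀ + ν ξ):
  C: 1320 − 2(130.1) = 1060
  D: 697 − 3(130.1) = 306.7
  A: 0 + 1(130.1) = 130.1
  B: 0 + 3(130.1) = 390.3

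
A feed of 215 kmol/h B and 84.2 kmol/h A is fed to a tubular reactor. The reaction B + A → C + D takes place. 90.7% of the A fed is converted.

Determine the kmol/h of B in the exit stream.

139 kmol/h

A reacted = 0.907 × 84.2 = 76.37 kmol/h; ν_A = −1, so ξ = 76.37/1 = 76.37 kmol/h.
Outlet amounts (n = n₀ + ν ξ):
  B: 215 − 1(76.37) = 138.6
  A: 84.2 − 1(76.37) = 7.831
  C: 0 + 1(76.37) = 76.37
  D: 0 + 1(76.37) = 76.37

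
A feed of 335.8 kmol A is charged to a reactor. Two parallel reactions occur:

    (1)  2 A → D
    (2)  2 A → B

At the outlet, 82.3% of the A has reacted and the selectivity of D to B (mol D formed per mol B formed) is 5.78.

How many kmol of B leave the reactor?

20.4 kmol

Conversion of A: A consumed = 0.823 × 335.8 = 276.4 kmol = 2ξ₁ + 2ξ₂.
Selectivity: 1ξ₁ / (1ξ₂) = 5.78 → ξ₁ = 5.78 ξ₂.
Substitute: (2·5.78 + 2) ξ₂ = 276.4 → ξ₂ = 20.38 kmol, ξ₁ = 117.8 kmol.
Outlet amounts (n = n₀ + Σ ν·ξ):
  A: 335.8 − 2(117.8) − 2(20.38) = 59.44
  D: 0 + 1(117.8) = 117.8
  B: 0 + 1(20.38) = 20.38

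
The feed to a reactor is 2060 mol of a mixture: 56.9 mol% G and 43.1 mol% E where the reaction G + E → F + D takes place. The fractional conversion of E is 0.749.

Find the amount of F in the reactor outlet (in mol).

E reacted = 0.749 × 887.9 = 665 mol; ν_E = −1, so ξ = 665/1 = 665 mol.
Outlet amounts (n = n₀ + ν ξ):
  G: 1172 − 1(665) = 507.1
  E: 887.9 − 1(665) = 222.9
  F: 0 + 1(665) = 665
  D: 0 + 1(665) = 665

665 mol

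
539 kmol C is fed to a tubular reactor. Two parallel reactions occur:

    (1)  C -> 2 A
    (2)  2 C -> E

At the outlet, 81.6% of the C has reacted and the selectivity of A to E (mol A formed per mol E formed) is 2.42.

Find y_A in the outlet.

0.584

Conversion of C: C consumed = 0.816 × 539 = 439.8 kmol = 1ξ₁ + 2ξ₂.
Selectivity: 2ξ₁ / (1ξ₂) = 2.42 → ξ₁ = 1.21 ξ₂.
Substitute: (1·1.21 + 2) ξ₂ = 439.8 → ξ₂ = 137 kmol, ξ₁ = 165.8 kmol.
Outlet amounts (n = n₀ + Σ ν·ξ):
  C: 539 − 1(165.8) − 2(137) = 99.18
  A: 0 + 2(165.8) = 331.6
  E: 0 + 1(137) = 137
Total out = 567.8 kmol; y_A = 331.6 / 567.8 = 0.584.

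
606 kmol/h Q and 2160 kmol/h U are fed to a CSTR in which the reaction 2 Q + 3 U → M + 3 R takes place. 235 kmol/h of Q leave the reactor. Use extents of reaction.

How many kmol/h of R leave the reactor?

556 kmol/h

For Q: n = n₀ − 2ξ → 235 = 606 − 2ξ, giving ξ = 185.5 kmol/h.
Outlet amounts (n = n₀ + ν ξ):
  Q: 606 − 2(185.5) = 235
  U: 2160 − 3(185.5) = 1604
  M: 0 + 1(185.5) = 185.5
  R: 0 + 3(185.5) = 556.5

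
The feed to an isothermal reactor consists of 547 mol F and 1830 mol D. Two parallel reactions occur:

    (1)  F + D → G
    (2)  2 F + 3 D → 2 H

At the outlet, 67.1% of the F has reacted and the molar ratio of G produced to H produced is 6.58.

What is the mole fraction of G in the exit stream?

0.16

Conversion of F: F consumed = 0.671 × 547 = 367 mol = 1ξ₁ + 2ξ₂.
Selectivity: 1ξ₁ / (2ξ₂) = 6.58 → ξ₁ = 13.16 ξ₂.
Substitute: (1·13.16 + 2) ξ₂ = 367 → ξ₂ = 24.21 mol, ξ₁ = 318.6 mol.
Outlet amounts (n = n₀ + Σ ν·ξ):
  F: 547 − 1(318.6) − 2(24.21) = 180
  D: 1830 − 1(318.6) − 3(24.21) = 1439
  G: 0 + 1(318.6) = 318.6
  H: 0 + 2(24.21) = 48.42
Total out = 1986 mol; y_G = 318.6 / 1986 = 0.1605.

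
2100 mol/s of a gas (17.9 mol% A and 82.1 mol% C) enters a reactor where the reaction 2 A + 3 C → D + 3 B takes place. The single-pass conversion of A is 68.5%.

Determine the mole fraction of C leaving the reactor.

A reacted = 0.685 × 375.9 = 257.5 mol/s; ν_A = −2, so ξ = 257.5/2 = 128.7 mol/s.
Outlet amounts (n = n₀ + ν ξ):
  A: 375.9 − 2(128.7) = 118.4
  C: 1724 − 3(128.7) = 1338
  D: 0 + 1(128.7) = 128.7
  B: 0 + 3(128.7) = 386.2
Total out = 1971 mol/s; y_C = 1338 / 1971 = 0.6787.

0.679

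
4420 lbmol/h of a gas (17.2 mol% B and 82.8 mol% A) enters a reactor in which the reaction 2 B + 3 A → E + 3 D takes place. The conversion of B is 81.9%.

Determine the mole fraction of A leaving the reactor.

0.663

B reacted = 0.819 × 760.2 = 622.6 lbmol/h; ν_B = −2, so ξ = 622.6/2 = 311.3 lbmol/h.
Outlet amounts (n = n₀ + ν ξ):
  B: 760.2 − 2(311.3) = 137.6
  A: 3660 − 3(311.3) = 2726
  E: 0 + 1(311.3) = 311.3
  D: 0 + 3(311.3) = 934
Total out = 4109 lbmol/h; y_A = 2726 / 4109 = 0.6634.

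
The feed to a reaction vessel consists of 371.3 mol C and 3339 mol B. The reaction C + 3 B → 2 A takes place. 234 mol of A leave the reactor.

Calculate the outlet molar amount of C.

254 mol

For A: n = n₀ + 2ξ → 234 = 0 + 2ξ, giving ξ = 117 mol.
Outlet amounts (n = n₀ + ν ξ):
  C: 371.3 − 1(117) = 254.3
  B: 3339 − 3(117) = 2988
  A: 0 + 2(117) = 234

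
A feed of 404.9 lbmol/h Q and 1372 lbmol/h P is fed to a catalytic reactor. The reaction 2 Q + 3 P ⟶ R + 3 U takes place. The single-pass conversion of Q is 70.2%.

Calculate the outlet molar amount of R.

142 lbmol/h

Q reacted = 0.702 × 404.9 = 284.2 lbmol/h; ν_Q = −2, so ξ = 284.2/2 = 142.1 lbmol/h.
Outlet amounts (n = n₀ + ν ξ):
  Q: 404.9 − 2(142.1) = 120.7
  P: 1372 − 3(142.1) = 945.6
  R: 0 + 1(142.1) = 142.1
  U: 0 + 3(142.1) = 426.4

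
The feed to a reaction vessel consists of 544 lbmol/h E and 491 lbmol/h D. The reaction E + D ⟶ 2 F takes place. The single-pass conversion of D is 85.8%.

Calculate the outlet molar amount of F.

843 lbmol/h

D reacted = 0.858 × 491 = 421.3 lbmol/h; ν_D = −1, so ξ = 421.3/1 = 421.3 lbmol/h.
Outlet amounts (n = n₀ + ν ξ):
  E: 544 − 1(421.3) = 122.7
  D: 491 − 1(421.3) = 69.72
  F: 0 + 2(421.3) = 842.6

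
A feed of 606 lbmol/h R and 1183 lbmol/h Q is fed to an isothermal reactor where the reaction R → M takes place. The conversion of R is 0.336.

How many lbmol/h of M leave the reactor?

204 lbmol/h

R reacted = 0.336 × 606 = 203.6 lbmol/h; ν_R = −1, so ξ = 203.6/1 = 203.6 lbmol/h.
Outlet amounts (n = n₀ + ν ξ):
  R: 606 − 1(203.6) = 402.4
  M: 0 + 1(203.6) = 203.6
  Q: 1183 (inert)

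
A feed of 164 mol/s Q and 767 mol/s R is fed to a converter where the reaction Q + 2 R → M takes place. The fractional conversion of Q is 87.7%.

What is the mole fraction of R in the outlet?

Q reacted = 0.877 × 164 = 143.8 mol/s; ν_Q = −1, so ξ = 143.8/1 = 143.8 mol/s.
Outlet amounts (n = n₀ + ν ξ):
  Q: 164 − 1(143.8) = 20.17
  R: 767 − 2(143.8) = 479.3
  M: 0 + 1(143.8) = 143.8
Total out = 643.3 mol/s; y_R = 479.3 / 643.3 = 0.7451.

0.745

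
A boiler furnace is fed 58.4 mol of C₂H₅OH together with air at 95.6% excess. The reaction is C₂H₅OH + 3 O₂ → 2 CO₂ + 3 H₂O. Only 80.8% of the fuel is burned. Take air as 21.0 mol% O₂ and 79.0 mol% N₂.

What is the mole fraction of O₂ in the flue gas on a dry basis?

Stoichiometric O₂ = 3 × 58.4 = 175.2 mol; O₂ fed = 175.2 × 1.956 = 342.7 mol.
N₂ fed = 342.7 × 79/21 = 1289 mol.
Fuel reacted = 0.808 × 58.4 → ξ = 47.19 mol.
Outlet (n = n₀ + ν ξ):
  C₂H₅OH: 58.4 − 1(47.19) = 11.21
  O₂: 342.7 − 3(47.19) = 201.1
  N₂: 1289 (inert)
  CO₂: 0 + 2(47.19) = 94.37
  H₂O: 0 + 3(47.19) = 141.6
Dry total = 1596 mol; y_O₂ (dry) = 201.1 / 1596 = 0.126.

0.126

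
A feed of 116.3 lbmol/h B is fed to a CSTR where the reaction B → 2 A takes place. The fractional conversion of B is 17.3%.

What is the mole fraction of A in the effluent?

B reacted = 0.173 × 116.3 = 20.12 lbmol/h; ν_B = −1, so ξ = 20.12/1 = 20.12 lbmol/h.
Outlet amounts (n = n₀ + ν ξ):
  B: 116.3 − 1(20.12) = 96.18
  A: 0 + 2(20.12) = 40.24
Total out = 136.4 lbmol/h; y_A = 40.24 / 136.4 = 0.295.

0.295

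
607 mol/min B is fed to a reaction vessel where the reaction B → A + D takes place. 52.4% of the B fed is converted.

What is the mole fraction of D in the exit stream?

0.344

B reacted = 0.524 × 607 = 318.1 mol/min; ν_B = −1, so ξ = 318.1/1 = 318.1 mol/min.
Outlet amounts (n = n₀ + ν ξ):
  B: 607 − 1(318.1) = 288.9
  A: 0 + 1(318.1) = 318.1
  D: 0 + 1(318.1) = 318.1
Total out = 925.1 mol/min; y_D = 318.1 / 925.1 = 0.3438.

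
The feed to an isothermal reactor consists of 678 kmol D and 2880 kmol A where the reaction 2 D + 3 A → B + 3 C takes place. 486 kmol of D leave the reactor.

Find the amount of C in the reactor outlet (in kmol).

288 kmol

For D: n = n₀ − 2ξ → 486 = 678 − 2ξ, giving ξ = 96 kmol.
Outlet amounts (n = n₀ + ν ξ):
  D: 678 − 2(96) = 486
  A: 2880 − 3(96) = 2592
  B: 0 + 1(96) = 96
  C: 0 + 3(96) = 288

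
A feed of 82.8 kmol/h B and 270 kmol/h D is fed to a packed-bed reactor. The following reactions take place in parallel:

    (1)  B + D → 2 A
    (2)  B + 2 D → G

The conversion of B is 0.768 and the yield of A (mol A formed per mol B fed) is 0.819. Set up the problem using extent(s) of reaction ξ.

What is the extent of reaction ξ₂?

ξ₂ = 29.7 kmol/h

Yield of A: 2ξ₁ / 82.8 = 0.819 → ξ₁ = 33.91 kmol/h.
Conversion of B: 1ξ₁ + 1ξ₂ = 0.768 × 82.8 = 63.59 → ξ₂ = 29.68 kmol/h.
Outlet amounts (n = n₀ + Σ ν·ξ):
  B: 82.8 − 1(33.91) − 1(29.68) = 19.21
  D: 270 − 1(33.91) − 2(29.68) = 176.7
  A: 0 + 2(33.91) = 67.81
  G: 0 + 1(29.68) = 29.68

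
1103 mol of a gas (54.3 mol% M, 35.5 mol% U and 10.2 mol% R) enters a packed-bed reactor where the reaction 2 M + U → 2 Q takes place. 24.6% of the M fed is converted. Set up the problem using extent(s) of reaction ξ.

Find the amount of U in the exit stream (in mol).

318 mol

M reacted = 0.246 × 598.9 = 147.3 mol; ν_M = −2, so ξ = 147.3/2 = 73.67 mol.
Outlet amounts (n = n₀ + ν ξ):
  M: 598.9 − 2(73.67) = 451.6
  U: 391.6 − 1(73.67) = 317.9
  Q: 0 + 2(73.67) = 147.3
  R: 112.5 (inert)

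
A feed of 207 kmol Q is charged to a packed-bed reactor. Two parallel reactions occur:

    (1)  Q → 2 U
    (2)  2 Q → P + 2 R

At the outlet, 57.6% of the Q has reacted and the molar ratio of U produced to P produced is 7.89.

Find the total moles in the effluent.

306 kmol

Conversion of Q: Q consumed = 0.576 × 207 = 119.2 kmol = 1ξ₁ + 2ξ₂.
Selectivity: 2ξ₁ / (1ξ₂) = 7.89 → ξ₁ = 3.945 ξ₂.
Substitute: (1·3.945 + 2) ξ₂ = 119.2 → ξ₂ = 20.06 kmol, ξ₁ = 79.12 kmol.
Outlet amounts (n = n₀ + Σ ν·ξ):
  Q: 207 − 1(79.12) − 2(20.06) = 87.77
  U: 0 + 2(79.12) = 158.2
  P: 0 + 1(20.06) = 20.06
  R: 0 + 2(20.06) = 40.11
Total out = 87.77 + 158.2 + 20.06 + 40.11 = 306.2 kmol.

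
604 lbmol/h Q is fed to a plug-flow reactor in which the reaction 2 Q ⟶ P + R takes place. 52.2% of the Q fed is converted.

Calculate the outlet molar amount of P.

158 lbmol/h

Q reacted = 0.522 × 604 = 315.3 lbmol/h; ν_Q = −2, so ξ = 315.3/2 = 157.6 lbmol/h.
Outlet amounts (n = n₀ + ν ξ):
  Q: 604 − 2(157.6) = 288.7
  P: 0 + 1(157.6) = 157.6
  R: 0 + 1(157.6) = 157.6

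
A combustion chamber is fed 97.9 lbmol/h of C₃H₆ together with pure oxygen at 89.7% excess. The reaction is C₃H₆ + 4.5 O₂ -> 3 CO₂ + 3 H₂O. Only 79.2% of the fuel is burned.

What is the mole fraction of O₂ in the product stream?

Stoichiometric O₂ = 4.5 × 97.9 = 440.6 lbmol/h; O₂ fed = 440.6 × 1.897 = 835.7 lbmol/h.
Fuel reacted = 0.792 × 97.9 → ξ = 77.54 lbmol/h.
Outlet (n = n₀ + ν ξ):
  C₃H₆: 97.9 − 1(77.54) = 20.36
  O₂: 835.7 − 4.5(77.54) = 486.8
  CO₂: 0 + 3(77.54) = 232.6
  H₂O: 0 + 3(77.54) = 232.6
Total out = 972.4 lbmol/h; y_O₂ = 486.8 / 972.4 = 0.5006.

0.501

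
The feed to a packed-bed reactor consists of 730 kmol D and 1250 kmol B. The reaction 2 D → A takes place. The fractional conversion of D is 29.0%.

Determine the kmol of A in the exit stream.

D reacted = 0.29 × 730 = 211.7 kmol; ν_D = −2, so ξ = 211.7/2 = 105.8 kmol.
Outlet amounts (n = n₀ + ν ξ):
  D: 730 − 2(105.8) = 518.3
  A: 0 + 1(105.8) = 105.8
  B: 1250 (inert)

106 kmol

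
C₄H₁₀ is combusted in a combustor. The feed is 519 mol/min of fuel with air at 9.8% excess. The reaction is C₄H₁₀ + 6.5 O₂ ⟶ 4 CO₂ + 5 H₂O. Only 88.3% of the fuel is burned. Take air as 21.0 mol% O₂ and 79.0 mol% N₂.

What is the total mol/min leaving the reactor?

18800 mol/min

Stoichiometric O₂ = 6.5 × 519 = 3374 mol/min; O₂ fed = 3374 × 1.098 = 3704 mol/min.
N₂ fed = 3704 × 79/21 = 13930 mol/min.
Fuel reacted = 0.883 × 519 → ξ = 458.3 mol/min.
Outlet (n = n₀ + ν ξ):
  C₄H₁₀: 519 − 1(458.3) = 60.72
  O₂: 3704 − 6.5(458.3) = 725.3
  N₂: 13930 (inert)
  CO₂: 0 + 4(458.3) = 1833
  H₂O: 0 + 5(458.3) = 2291
Total out = 60.72 + 725.3 + 13930 + 1833 + 2291 = 18850 mol/min.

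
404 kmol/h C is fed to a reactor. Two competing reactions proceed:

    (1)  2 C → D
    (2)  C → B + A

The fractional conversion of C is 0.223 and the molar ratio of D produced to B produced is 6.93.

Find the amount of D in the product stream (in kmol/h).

Conversion of C: C consumed = 0.223 × 404 = 90.09 kmol/h = 2ξ₁ + 1ξ₂.
Selectivity: 1ξ₁ / (1ξ₂) = 6.93 → ξ₁ = 6.93 ξ₂.
Substitute: (2·6.93 + 1) ξ₂ = 90.09 → ξ₂ = 6.063 kmol/h, ξ₁ = 42.01 kmol/h.
Outlet amounts (n = n₀ + Σ ν·ξ):
  C: 404 − 2(42.01) − 1(6.063) = 313.9
  D: 0 + 1(42.01) = 42.01
  B: 0 + 1(6.063) = 6.063
  A: 0 + 1(6.063) = 6.063

42 kmol/h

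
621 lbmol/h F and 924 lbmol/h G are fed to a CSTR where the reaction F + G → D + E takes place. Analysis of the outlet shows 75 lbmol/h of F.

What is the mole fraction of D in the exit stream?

0.353

For F: n = n₀ − 1ξ → 75 = 621 − 1ξ, giving ξ = 546 lbmol/h.
Outlet amounts (n = n₀ + ν ξ):
  F: 621 − 1(546) = 75
  G: 924 − 1(546) = 378
  D: 0 + 1(546) = 546
  E: 0 + 1(546) = 546
Total out = 1545 lbmol/h; y_D = 546 / 1545 = 0.3534.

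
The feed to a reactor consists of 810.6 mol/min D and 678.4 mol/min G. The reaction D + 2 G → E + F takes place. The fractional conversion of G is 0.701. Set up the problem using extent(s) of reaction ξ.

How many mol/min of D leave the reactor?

G reacted = 0.701 × 678.4 = 475.6 mol/min; ν_G = −2, so ξ = 475.6/2 = 237.8 mol/min.
Outlet amounts (n = n₀ + ν ξ):
  D: 810.6 − 1(237.8) = 572.8
  G: 678.4 − 2(237.8) = 202.8
  E: 0 + 1(237.8) = 237.8
  F: 0 + 1(237.8) = 237.8

573 mol/min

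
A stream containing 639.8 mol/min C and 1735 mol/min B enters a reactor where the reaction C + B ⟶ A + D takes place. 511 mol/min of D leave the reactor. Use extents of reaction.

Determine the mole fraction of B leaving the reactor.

For D: n = n₀ + 1ξ → 511 = 0 + 1ξ, giving ξ = 511 mol/min.
Outlet amounts (n = n₀ + ν ξ):
  C: 639.8 − 1(511) = 128.8
  B: 1735 − 1(511) = 1224
  A: 0 + 1(511) = 511
  D: 0 + 1(511) = 511
Total out = 2375 mol/min; y_B = 1224 / 2375 = 0.5154.

0.515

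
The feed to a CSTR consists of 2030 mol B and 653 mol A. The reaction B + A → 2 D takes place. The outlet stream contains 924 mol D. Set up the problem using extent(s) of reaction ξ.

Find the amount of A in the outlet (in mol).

For D: n = n₀ + 2ξ → 924 = 0 + 2ξ, giving ξ = 462 mol.
Outlet amounts (n = n₀ + ν ξ):
  B: 2030 − 1(462) = 1568
  A: 653 − 1(462) = 191
  D: 0 + 2(462) = 924

191 mol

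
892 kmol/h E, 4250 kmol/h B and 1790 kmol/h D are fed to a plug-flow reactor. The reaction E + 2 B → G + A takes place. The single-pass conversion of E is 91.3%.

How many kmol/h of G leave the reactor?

E reacted = 0.913 × 892 = 814.4 kmol/h; ν_E = −1, so ξ = 814.4/1 = 814.4 kmol/h.
Outlet amounts (n = n₀ + ν ξ):
  E: 892 − 1(814.4) = 77.6
  B: 4250 − 2(814.4) = 2621
  G: 0 + 1(814.4) = 814.4
  A: 0 + 1(814.4) = 814.4
  D: 1790 (inert)

814 kmol/h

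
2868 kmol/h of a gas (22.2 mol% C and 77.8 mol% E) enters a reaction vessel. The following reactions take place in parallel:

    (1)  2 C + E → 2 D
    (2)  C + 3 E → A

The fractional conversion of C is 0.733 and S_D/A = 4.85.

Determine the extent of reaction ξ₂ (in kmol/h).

Conversion of C: C consumed = 0.733 × 636.7 = 466.7 kmol/h = 2ξ₁ + 1ξ₂.
Selectivity: 2ξ₁ / (1ξ₂) = 4.85 → ξ₁ = 2.425 ξ₂.
Substitute: (2·2.425 + 1) ξ₂ = 466.7 → ξ₂ = 79.78 kmol/h, ξ₁ = 193.5 kmol/h.
Outlet amounts (n = n₀ + Σ ν·ξ):
  C: 636.7 − 2(193.5) − 1(79.78) = 170
  E: 2231 − 1(193.5) − 3(79.78) = 1799
  D: 0 + 2(193.5) = 386.9
  A: 0 + 1(79.78) = 79.78

ξ₂ = 79.8 kmol/h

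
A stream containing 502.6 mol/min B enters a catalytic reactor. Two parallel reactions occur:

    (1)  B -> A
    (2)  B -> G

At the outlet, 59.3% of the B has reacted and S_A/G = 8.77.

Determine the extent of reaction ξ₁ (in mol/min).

Conversion of B: B consumed = 0.593 × 502.6 = 298 mol/min = 1ξ₁ + 1ξ₂.
Selectivity: 1ξ₁ / (1ξ₂) = 8.77 → ξ₁ = 8.77 ξ₂.
Substitute: (1·8.77 + 1) ξ₂ = 298 → ξ₂ = 30.51 mol/min, ξ₁ = 267.5 mol/min.
Outlet amounts (n = n₀ + Σ ν·ξ):
  B: 502.6 − 1(267.5) − 1(30.51) = 204.6
  A: 0 + 1(267.5) = 267.5
  G: 0 + 1(30.51) = 30.51

ξ₁ = 268 mol/min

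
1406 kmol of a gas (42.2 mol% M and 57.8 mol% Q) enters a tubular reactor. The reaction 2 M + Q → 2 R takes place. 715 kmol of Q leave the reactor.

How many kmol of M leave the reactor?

398 kmol

For Q: n = n₀ − 1ξ → 715 = 812.7 − 1ξ, giving ξ = 97.67 kmol.
Outlet amounts (n = n₀ + ν ξ):
  M: 593.3 − 2(97.67) = 398
  Q: 812.7 − 1(97.67) = 715
  R: 0 + 2(97.67) = 195.3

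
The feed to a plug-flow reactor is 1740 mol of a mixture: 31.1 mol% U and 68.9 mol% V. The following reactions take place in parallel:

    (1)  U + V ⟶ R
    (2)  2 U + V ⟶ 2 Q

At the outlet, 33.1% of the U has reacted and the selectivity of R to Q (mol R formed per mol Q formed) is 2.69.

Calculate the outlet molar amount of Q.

Conversion of U: U consumed = 0.331 × 541.1 = 179.1 mol = 1ξ₁ + 2ξ₂.
Selectivity: 1ξ₁ / (2ξ₂) = 2.69 → ξ₁ = 5.38 ξ₂.
Substitute: (1·5.38 + 2) ξ₂ = 179.1 → ξ₂ = 24.27 mol, ξ₁ = 130.6 mol.
Outlet amounts (n = n₀ + Σ ν·ξ):
  U: 541.1 − 1(130.6) − 2(24.27) = 362
  V: 1199 − 1(130.6) − 1(24.27) = 1044
  R: 0 + 1(130.6) = 130.6
  Q: 0 + 2(24.27) = 48.54

48.5 mol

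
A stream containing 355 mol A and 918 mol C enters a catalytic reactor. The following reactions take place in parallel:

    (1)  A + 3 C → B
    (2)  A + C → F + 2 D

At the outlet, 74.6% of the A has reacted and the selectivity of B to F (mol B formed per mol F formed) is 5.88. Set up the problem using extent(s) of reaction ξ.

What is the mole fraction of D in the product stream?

Conversion of A: A consumed = 0.746 × 355 = 264.8 mol = 1ξ₁ + 1ξ₂.
Selectivity: 1ξ₁ / (1ξ₂) = 5.88 → ξ₁ = 5.88 ξ₂.
Substitute: (1·5.88 + 1) ξ₂ = 264.8 → ξ₂ = 38.49 mol, ξ₁ = 226.3 mol.
Outlet amounts (n = n₀ + Σ ν·ξ):
  A: 355 − 1(226.3) − 1(38.49) = 90.17
  C: 918 − 3(226.3) − 1(38.49) = 200.5
  B: 0 + 1(226.3) = 226.3
  F: 0 + 1(38.49) = 38.49
  D: 0 + 2(38.49) = 76.99
Total out = 632.5 mol; y_D = 76.99 / 632.5 = 0.1217.

0.122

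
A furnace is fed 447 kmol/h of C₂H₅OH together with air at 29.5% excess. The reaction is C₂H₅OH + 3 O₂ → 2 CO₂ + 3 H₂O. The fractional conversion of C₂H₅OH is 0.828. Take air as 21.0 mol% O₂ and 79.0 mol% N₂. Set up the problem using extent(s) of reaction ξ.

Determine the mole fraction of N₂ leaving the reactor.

0.719

Stoichiometric O₂ = 3 × 447 = 1341 kmol/h; O₂ fed = 1341 × 1.295 = 1737 kmol/h.
N₂ fed = 1737 × 79/21 = 6533 kmol/h.
Fuel reacted = 0.828 × 447 → ξ = 370.1 kmol/h.
Outlet (n = n₀ + ν ξ):
  C₂H₅OH: 447 − 1(370.1) = 76.88
  O₂: 1737 − 3(370.1) = 626.2
  N₂: 6533 (inert)
  CO₂: 0 + 2(370.1) = 740.2
  H₂O: 0 + 3(370.1) = 1110
Total out = 9087 kmol/h; y_N₂ = 6533 / 9087 = 0.719.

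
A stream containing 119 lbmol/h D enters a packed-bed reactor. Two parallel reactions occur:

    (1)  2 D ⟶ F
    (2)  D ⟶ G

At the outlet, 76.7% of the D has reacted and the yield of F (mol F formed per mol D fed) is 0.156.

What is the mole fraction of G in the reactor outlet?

Yield of F: 1ξ₁ / 119 = 0.156 → ξ₁ = 18.56 lbmol/h.
Conversion of D: 2ξ₁ + 1ξ₂ = 0.767 × 119 = 91.27 → ξ₂ = 54.14 lbmol/h.
Outlet amounts (n = n₀ + Σ ν·ξ):
  D: 119 − 2(18.56) − 1(54.14) = 27.73
  F: 0 + 1(18.56) = 18.56
  G: 0 + 1(54.14) = 54.14
Total out = 100.4 lbmol/h; y_G = 54.14 / 100.4 = 0.5391.

0.539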